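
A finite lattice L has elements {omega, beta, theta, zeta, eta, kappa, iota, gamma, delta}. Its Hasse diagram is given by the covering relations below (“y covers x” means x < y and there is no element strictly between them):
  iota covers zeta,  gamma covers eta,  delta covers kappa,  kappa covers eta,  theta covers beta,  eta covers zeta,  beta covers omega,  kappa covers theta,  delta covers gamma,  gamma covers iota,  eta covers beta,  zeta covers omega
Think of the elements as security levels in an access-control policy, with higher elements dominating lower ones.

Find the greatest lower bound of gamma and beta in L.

Common lower bounds of {gamma, beta}: beta, omega.
The greatest among these is beta.

beta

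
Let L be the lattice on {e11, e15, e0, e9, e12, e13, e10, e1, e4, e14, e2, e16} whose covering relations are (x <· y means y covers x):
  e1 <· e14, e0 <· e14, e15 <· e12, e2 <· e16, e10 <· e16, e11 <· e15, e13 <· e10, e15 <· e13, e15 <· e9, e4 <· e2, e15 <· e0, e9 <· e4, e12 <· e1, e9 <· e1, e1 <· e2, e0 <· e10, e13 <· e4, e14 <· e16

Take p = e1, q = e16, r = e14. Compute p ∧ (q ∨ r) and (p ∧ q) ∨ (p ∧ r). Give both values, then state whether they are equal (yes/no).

e1; e1; yes

q ∨ r = e16, so p ∧ (q ∨ r) = e1 ∧ e16 = e1.
p ∧ q = e1 and p ∧ r = e1, so (p ∧ q) ∨ (p ∧ r) = e1 ∨ e1 = e1.
Equal: yes.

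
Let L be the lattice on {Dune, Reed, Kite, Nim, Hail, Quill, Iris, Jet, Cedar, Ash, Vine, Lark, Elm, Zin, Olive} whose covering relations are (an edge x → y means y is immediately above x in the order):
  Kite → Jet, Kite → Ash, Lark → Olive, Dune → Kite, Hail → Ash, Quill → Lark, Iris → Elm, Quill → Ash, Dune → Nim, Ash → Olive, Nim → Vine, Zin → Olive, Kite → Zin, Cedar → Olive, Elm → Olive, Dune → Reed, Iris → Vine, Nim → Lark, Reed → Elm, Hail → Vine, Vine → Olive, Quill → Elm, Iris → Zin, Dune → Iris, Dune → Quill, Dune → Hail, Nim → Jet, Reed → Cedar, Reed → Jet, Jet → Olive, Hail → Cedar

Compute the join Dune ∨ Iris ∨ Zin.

Common upper bounds of {Dune, Iris, Zin}: Olive, Zin.
The least among these is Zin.

Zin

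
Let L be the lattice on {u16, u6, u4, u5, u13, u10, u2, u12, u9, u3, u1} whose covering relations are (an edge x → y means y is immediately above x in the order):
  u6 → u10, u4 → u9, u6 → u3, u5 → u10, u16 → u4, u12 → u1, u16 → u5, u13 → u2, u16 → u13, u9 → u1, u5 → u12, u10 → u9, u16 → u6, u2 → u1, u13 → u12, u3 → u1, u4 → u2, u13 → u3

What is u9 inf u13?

Common lower bounds of {u9, u13}: u16.
The greatest among these is u16.

u16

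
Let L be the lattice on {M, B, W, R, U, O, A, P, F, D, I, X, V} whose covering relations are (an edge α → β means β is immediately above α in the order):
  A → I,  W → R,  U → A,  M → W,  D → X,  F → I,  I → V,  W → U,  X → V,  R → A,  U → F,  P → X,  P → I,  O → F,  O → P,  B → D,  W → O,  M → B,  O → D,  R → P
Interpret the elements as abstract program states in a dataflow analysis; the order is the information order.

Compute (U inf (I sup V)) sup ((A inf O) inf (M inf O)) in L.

I ∨ V = V
U ∧ V = U
A ∧ O = W
M ∧ O = M
W ∧ M = M
U ∨ M = U

U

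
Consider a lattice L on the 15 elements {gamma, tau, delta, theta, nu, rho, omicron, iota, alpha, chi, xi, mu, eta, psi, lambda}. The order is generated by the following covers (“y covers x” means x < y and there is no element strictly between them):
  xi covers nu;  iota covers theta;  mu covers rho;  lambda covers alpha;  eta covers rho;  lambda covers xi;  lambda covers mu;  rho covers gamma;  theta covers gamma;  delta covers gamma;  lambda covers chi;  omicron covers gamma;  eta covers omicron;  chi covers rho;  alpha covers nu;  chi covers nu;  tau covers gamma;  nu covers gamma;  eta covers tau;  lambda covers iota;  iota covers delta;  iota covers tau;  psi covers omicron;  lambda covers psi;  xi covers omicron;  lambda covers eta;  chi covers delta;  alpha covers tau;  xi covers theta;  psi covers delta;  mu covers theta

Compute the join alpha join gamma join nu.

alpha

Common upper bounds of {alpha, gamma, nu}: alpha, lambda.
The least among these is alpha.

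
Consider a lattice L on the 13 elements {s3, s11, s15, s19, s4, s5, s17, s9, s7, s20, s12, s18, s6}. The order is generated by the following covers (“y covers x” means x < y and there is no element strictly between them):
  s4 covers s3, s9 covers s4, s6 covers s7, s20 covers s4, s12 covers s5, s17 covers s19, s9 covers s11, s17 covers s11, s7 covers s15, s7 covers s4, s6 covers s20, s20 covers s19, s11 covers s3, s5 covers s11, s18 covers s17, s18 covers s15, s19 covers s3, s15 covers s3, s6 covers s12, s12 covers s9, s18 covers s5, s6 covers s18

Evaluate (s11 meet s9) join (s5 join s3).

s11 ∧ s9 = s11
s5 ∨ s3 = s5
s11 ∨ s5 = s5

s5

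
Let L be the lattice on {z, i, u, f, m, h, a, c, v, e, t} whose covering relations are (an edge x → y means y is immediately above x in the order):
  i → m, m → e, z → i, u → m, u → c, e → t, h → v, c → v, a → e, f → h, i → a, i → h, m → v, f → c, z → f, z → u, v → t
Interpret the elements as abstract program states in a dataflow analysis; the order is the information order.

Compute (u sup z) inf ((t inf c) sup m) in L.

u ∨ z = u
t ∧ c = c
c ∨ m = v
u ∧ v = u

u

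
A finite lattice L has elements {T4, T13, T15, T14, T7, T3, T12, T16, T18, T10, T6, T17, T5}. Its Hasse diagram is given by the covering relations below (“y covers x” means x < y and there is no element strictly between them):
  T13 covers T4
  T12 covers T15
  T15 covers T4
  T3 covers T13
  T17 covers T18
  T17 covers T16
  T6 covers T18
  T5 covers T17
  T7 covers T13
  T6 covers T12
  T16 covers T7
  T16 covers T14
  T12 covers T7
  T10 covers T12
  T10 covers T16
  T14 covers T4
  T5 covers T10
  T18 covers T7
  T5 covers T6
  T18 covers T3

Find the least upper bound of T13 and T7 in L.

T7

Common upper bounds of {T13, T7}: T10, T12, T16, T17, T18, T5, T6, T7.
The least among these is T7.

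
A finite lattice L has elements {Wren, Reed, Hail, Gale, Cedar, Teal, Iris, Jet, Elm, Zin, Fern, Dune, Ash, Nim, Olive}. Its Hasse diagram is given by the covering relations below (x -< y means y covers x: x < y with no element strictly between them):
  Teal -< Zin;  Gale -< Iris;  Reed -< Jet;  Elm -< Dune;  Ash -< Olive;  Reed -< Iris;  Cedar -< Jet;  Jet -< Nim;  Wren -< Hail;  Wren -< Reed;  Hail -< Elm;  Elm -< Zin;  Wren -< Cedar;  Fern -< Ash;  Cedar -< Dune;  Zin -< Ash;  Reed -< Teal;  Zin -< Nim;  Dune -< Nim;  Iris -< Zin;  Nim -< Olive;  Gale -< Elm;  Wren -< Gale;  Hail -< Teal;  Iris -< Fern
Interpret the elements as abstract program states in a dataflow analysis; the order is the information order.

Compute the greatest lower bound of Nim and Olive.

Common lower bounds of {Nim, Olive}: Cedar, Dune, Elm, Gale, Hail, Iris, Jet, Nim, Reed, Teal, Wren, Zin.
The greatest among these is Nim.

Nim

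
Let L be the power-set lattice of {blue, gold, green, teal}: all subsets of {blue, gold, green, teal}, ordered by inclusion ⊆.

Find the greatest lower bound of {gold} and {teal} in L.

Under ⊆, meet is intersection: {gold} ∩ {teal} = {}.

{}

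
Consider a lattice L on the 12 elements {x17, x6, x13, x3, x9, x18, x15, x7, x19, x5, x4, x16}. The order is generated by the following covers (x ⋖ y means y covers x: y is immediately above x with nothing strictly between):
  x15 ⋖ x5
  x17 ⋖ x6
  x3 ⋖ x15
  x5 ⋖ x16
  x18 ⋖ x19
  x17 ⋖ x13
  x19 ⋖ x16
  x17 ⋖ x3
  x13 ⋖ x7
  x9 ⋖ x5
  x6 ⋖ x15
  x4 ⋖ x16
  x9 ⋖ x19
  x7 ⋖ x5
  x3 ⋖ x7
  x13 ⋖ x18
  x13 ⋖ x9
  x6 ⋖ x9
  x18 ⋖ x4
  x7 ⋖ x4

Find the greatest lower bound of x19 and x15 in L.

Common lower bounds of {x19, x15}: x17, x6.
The greatest among these is x6.

x6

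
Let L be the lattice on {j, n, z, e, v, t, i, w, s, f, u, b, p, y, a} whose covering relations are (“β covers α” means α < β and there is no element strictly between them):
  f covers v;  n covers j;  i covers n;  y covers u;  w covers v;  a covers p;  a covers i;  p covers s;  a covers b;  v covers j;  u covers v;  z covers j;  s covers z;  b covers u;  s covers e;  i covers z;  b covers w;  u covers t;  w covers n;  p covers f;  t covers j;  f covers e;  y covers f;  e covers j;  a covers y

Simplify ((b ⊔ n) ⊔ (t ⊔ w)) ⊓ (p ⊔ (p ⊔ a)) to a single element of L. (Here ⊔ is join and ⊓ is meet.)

b

b ∨ n = b
t ∨ w = b
b ∨ b = b
p ∨ a = a
p ∨ a = a
b ∧ a = b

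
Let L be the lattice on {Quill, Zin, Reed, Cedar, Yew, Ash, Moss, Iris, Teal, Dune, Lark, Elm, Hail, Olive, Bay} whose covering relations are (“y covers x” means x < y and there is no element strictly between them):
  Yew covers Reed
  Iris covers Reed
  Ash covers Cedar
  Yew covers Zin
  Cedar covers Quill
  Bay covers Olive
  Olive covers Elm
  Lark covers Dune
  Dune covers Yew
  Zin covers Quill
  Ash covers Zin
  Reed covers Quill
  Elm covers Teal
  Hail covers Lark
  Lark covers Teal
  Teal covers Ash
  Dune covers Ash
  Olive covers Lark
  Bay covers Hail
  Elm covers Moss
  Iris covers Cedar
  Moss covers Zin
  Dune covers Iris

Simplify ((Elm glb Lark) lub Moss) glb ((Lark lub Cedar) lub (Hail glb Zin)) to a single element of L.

Elm ∧ Lark = Teal
Teal ∨ Moss = Elm
Lark ∨ Cedar = Lark
Hail ∧ Zin = Zin
Lark ∨ Zin = Lark
Elm ∧ Lark = Teal

Teal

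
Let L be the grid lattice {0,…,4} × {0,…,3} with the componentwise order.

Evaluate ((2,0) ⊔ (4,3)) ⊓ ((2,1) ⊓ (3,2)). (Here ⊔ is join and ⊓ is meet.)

(2,1)

(2,0) ∨ (4,3) = (4,3)
(2,1) ∧ (3,2) = (2,1)
(4,3) ∧ (2,1) = (2,1)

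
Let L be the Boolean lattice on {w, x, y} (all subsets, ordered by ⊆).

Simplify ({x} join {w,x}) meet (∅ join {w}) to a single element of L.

{x} ∨ {w,x} = {w,x}
∅ ∨ {w} = {w}
{w,x} ∧ {w} = {w}

{w}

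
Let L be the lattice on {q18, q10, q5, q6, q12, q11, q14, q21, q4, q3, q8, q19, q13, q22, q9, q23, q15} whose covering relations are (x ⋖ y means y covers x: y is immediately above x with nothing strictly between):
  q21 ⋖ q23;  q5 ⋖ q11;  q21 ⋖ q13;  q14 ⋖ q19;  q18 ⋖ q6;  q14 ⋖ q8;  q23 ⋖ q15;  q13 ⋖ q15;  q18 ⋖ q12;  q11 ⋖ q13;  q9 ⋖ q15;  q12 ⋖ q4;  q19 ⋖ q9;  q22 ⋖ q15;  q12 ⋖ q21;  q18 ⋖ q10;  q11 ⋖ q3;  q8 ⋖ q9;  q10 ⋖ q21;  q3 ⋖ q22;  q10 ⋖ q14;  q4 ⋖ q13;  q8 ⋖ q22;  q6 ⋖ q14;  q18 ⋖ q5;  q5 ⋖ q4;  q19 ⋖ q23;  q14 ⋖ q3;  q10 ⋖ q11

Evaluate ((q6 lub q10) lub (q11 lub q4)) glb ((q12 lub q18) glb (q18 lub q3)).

q18

q6 ∨ q10 = q14
q11 ∨ q4 = q13
q14 ∨ q13 = q15
q12 ∨ q18 = q12
q18 ∨ q3 = q3
q12 ∧ q3 = q18
q15 ∧ q18 = q18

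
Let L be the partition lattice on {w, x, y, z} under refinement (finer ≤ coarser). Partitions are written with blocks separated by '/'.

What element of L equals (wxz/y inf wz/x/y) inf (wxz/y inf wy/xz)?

w/x/y/z

wxz/y ∧ wz/x/y = wz/x/y
wxz/y ∧ wy/xz = w/xz/y
wz/x/y ∧ w/xz/y = w/x/y/z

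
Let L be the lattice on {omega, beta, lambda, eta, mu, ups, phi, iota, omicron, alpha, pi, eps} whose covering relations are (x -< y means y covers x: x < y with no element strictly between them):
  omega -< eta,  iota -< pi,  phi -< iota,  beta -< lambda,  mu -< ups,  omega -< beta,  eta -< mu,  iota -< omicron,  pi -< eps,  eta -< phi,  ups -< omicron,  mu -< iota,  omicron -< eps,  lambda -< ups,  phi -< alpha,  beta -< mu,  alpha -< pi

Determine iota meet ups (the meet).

Common lower bounds of {iota, ups}: beta, eta, mu, omega.
The greatest among these is mu.

mu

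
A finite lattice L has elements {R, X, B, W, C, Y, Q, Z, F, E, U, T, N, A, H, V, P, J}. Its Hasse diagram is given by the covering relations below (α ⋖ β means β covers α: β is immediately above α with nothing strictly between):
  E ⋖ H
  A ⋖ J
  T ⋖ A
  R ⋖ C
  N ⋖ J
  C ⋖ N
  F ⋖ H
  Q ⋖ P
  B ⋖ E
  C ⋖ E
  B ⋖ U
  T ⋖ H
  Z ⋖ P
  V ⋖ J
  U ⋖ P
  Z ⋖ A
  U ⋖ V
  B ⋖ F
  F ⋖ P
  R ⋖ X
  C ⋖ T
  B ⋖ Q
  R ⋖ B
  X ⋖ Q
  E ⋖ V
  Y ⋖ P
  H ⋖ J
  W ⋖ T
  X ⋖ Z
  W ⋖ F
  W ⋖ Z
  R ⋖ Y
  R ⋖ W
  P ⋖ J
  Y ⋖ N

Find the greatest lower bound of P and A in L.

Common lower bounds of {P, A}: R, W, X, Z.
The greatest among these is Z.

Z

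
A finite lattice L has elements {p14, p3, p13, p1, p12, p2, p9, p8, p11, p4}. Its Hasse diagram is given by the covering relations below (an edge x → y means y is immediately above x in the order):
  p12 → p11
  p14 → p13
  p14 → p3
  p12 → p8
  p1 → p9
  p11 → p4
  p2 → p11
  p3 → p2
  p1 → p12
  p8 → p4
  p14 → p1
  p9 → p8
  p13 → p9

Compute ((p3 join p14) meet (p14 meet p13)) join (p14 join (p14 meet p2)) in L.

p14

p3 ∨ p14 = p3
p14 ∧ p13 = p14
p3 ∧ p14 = p14
p14 ∧ p2 = p14
p14 ∨ p14 = p14
p14 ∨ p14 = p14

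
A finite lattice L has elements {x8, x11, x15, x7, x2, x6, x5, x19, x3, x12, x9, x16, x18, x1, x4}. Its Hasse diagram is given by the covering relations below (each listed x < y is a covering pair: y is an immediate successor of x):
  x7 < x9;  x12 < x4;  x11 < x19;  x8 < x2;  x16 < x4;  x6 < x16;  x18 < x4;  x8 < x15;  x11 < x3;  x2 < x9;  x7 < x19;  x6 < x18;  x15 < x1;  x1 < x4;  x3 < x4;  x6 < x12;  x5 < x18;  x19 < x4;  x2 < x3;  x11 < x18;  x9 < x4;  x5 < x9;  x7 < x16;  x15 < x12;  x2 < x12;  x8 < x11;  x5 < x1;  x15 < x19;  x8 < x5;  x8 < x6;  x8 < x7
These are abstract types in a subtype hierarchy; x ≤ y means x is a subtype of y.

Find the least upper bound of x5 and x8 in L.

x5

Common upper bounds of {x5, x8}: x1, x18, x4, x5, x9.
The least among these is x5.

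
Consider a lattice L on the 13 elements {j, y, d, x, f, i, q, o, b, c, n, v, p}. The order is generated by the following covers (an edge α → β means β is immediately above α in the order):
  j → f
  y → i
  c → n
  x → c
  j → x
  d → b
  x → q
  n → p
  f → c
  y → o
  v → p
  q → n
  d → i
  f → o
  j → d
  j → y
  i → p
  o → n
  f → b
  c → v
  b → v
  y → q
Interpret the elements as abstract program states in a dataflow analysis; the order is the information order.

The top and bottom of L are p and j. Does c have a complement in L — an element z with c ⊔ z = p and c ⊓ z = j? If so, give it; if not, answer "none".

Need z with c ∨ z = p and c ∧ z = j.
Checking each element gives: i.

i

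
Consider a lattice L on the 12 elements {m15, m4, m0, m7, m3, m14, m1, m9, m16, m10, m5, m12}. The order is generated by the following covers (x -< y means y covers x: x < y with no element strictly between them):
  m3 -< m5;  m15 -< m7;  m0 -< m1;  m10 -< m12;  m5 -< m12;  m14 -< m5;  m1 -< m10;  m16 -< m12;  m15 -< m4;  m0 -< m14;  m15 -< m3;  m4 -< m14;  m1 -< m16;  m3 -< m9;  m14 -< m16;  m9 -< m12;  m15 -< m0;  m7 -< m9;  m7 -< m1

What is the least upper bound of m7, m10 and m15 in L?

m10

Common upper bounds of {m7, m10, m15}: m10, m12.
The least among these is m10.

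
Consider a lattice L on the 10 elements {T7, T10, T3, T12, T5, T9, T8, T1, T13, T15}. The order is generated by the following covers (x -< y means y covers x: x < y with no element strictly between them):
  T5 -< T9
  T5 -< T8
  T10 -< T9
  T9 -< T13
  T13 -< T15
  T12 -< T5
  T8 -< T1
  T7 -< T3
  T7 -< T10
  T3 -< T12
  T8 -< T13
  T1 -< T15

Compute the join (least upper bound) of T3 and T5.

T5

Common upper bounds of {T3, T5}: T1, T13, T15, T5, T8, T9.
The least among these is T5.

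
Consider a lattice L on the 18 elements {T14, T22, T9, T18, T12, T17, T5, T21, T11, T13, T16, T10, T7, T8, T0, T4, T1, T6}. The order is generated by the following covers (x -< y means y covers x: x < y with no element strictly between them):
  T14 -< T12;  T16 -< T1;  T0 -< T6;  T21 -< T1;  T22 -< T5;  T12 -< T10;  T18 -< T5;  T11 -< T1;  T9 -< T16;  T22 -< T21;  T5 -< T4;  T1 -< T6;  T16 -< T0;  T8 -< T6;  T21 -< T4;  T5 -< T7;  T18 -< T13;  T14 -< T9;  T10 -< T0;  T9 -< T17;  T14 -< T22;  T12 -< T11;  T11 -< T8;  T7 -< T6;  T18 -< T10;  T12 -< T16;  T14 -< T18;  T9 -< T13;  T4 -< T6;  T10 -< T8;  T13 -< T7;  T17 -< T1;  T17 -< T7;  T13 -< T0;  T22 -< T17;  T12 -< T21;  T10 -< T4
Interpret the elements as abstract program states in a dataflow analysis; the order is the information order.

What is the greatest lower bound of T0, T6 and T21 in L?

Common lower bounds of {T0, T6, T21}: T12, T14.
The greatest among these is T12.

T12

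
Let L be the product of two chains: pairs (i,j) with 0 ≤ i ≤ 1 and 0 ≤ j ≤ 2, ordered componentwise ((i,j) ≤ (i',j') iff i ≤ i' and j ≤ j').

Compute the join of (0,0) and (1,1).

(1,1)

In a product of chains, the join is componentwise max, giving (1,1).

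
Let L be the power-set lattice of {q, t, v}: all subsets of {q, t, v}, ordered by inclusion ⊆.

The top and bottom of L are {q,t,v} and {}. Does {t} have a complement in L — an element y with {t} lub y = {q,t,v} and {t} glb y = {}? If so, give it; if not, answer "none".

Need y with {t} ∨ y = {q,t,v} and {t} ∧ y = {}.
Checking each element gives: {q,v}.

{q,v}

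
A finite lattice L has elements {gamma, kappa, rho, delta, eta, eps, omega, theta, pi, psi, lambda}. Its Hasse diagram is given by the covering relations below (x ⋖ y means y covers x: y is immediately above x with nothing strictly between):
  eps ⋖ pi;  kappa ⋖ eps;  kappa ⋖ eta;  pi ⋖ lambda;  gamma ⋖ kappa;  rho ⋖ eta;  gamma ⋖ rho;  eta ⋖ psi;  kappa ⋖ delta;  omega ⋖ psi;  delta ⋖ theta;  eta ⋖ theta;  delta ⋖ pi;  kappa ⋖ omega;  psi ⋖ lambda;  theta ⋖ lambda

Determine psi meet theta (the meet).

Common lower bounds of {psi, theta}: eta, gamma, kappa, rho.
The greatest among these is eta.

eta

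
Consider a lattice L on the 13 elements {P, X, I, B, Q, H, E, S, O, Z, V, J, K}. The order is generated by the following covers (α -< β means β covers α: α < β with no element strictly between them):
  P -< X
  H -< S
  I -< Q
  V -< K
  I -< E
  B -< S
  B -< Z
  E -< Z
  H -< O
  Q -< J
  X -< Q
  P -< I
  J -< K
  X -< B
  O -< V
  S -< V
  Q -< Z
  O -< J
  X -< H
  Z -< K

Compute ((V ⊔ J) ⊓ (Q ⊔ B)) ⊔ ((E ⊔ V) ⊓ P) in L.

Z

V ∨ J = K
Q ∨ B = Z
K ∧ Z = Z
E ∨ V = K
K ∧ P = P
Z ∨ P = Z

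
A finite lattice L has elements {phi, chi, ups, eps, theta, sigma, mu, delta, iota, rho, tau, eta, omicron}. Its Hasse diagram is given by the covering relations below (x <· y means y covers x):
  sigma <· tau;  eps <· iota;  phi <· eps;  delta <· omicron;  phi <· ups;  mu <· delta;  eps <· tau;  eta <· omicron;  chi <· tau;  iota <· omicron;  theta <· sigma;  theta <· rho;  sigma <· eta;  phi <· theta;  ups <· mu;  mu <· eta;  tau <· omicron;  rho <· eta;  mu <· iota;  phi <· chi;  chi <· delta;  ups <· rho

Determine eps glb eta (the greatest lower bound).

Common lower bounds of {eps, eta}: phi.
The greatest among these is phi.

phi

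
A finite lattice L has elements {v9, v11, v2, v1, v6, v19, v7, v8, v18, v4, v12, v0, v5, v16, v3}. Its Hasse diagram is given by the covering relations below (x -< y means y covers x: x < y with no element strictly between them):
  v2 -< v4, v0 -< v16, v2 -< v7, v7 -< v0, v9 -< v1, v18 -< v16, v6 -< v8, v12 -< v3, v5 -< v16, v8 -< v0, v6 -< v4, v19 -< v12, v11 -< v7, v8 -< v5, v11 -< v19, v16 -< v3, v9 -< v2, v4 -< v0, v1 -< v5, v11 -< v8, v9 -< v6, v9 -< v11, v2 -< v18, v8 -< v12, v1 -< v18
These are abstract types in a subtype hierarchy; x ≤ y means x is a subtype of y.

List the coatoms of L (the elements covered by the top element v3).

v12, v16

The coatoms are exactly the elements covered by v3: v12, v16.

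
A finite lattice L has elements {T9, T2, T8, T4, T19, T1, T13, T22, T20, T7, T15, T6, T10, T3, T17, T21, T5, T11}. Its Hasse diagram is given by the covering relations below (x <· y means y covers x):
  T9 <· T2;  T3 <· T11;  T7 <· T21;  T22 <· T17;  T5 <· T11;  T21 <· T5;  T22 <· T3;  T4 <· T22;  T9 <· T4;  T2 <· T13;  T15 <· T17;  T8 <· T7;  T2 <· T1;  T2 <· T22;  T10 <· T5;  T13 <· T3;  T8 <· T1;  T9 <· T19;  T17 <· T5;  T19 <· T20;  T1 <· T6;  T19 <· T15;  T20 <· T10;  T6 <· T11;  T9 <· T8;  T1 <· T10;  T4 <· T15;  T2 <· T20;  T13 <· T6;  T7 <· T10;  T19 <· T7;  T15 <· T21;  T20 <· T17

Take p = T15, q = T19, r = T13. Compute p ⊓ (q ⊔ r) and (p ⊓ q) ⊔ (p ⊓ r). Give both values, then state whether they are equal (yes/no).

q ⊔ r = T11, so p ⊓ (q ⊔ r) = T15 ⊓ T11 = T15.
p ⊓ q = T19 and p ⊓ r = T9, so (p ⊓ q) ⊔ (p ⊓ r) = T19 ⊔ T9 = T19.
Equal: no.

T15; T19; no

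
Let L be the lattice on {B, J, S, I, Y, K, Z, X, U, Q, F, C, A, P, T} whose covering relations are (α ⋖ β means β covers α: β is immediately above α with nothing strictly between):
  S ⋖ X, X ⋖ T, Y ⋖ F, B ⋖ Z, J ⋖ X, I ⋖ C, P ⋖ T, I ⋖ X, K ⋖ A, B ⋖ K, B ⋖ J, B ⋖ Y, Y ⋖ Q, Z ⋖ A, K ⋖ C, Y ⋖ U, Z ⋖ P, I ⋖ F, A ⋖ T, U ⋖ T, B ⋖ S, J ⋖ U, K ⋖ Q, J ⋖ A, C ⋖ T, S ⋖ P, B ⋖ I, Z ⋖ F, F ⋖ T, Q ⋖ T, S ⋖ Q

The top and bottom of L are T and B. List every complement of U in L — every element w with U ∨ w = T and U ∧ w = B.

C, I, K, P, S, Z

Need w with U ∨ w = T and U ∧ w = B.
Checking each element gives: C, I, K, P, S, Z.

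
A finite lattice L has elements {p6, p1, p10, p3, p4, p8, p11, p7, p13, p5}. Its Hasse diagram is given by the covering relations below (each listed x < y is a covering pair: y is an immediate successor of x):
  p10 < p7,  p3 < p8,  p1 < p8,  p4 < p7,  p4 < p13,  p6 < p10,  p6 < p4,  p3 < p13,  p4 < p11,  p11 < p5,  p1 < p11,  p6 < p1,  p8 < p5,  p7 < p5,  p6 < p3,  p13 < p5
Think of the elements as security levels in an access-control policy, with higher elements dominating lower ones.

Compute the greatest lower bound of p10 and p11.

Common lower bounds of {p10, p11}: p6.
The greatest among these is p6.

p6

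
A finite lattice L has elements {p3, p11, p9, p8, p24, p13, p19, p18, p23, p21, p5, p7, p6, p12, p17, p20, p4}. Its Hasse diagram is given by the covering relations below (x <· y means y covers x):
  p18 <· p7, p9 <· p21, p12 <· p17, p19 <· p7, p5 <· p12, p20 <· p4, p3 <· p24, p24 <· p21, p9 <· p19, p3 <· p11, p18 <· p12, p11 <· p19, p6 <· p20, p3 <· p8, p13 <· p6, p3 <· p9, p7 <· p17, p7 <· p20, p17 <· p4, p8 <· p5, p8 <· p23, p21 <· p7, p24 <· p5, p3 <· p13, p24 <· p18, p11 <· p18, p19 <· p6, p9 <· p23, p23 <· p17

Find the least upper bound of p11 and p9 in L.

p19

Common upper bounds of {p11, p9}: p17, p19, p20, p4, p6, p7.
The least among these is p19.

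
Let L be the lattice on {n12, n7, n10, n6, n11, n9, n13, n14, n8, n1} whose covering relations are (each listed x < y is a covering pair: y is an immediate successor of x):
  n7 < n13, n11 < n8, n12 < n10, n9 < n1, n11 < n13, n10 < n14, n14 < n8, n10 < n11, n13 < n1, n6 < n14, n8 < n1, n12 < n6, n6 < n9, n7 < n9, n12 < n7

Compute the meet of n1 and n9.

n9

Common lower bounds of {n1, n9}: n12, n6, n7, n9.
The greatest among these is n9.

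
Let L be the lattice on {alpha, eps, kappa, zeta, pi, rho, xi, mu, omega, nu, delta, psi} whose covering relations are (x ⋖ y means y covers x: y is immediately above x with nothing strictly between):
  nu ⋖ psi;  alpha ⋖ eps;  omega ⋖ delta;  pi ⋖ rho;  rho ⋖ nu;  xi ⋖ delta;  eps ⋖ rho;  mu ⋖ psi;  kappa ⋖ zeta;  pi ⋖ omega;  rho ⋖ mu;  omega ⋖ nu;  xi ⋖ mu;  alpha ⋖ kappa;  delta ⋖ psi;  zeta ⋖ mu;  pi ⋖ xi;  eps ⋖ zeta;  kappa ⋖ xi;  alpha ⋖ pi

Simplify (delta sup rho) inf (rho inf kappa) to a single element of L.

alpha

delta ∨ rho = psi
rho ∧ kappa = alpha
psi ∧ alpha = alpha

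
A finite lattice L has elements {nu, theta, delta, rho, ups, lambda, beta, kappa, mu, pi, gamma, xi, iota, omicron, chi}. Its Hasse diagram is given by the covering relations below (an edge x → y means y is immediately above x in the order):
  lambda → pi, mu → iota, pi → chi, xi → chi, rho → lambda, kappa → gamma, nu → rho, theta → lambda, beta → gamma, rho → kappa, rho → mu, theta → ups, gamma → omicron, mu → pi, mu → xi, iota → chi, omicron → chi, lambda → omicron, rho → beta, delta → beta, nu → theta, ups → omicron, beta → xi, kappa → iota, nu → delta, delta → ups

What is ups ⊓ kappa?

Common lower bounds of {ups, kappa}: nu.
The greatest among these is nu.

nu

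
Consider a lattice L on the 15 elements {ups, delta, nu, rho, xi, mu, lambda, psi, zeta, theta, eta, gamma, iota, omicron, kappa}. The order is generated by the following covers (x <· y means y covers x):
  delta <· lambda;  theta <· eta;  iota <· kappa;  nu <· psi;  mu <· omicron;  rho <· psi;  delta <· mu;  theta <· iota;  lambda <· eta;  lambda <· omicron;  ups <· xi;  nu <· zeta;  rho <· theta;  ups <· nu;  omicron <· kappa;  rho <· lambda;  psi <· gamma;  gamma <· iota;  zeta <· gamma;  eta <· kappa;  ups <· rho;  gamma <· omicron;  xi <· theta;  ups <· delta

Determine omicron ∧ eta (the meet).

Common lower bounds of {omicron, eta}: delta, lambda, rho, ups.
The greatest among these is lambda.

lambda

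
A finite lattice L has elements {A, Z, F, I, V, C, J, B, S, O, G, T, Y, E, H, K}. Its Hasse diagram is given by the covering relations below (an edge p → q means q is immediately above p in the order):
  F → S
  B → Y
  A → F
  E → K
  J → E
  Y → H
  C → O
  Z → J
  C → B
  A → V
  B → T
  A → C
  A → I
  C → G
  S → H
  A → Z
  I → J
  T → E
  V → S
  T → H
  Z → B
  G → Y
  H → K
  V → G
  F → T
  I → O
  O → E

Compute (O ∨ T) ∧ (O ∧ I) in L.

O ∨ T = E
O ∧ I = I
E ∧ I = I

I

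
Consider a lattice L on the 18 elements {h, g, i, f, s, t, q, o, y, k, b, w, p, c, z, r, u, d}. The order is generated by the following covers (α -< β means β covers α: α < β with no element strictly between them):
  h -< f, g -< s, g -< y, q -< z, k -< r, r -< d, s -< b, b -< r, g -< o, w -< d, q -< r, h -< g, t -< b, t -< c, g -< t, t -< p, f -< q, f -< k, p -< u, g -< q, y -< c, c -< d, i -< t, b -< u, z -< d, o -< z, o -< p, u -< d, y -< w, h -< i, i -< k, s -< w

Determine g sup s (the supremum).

s

Common upper bounds of {g, s}: b, d, r, s, u, w.
The least among these is s.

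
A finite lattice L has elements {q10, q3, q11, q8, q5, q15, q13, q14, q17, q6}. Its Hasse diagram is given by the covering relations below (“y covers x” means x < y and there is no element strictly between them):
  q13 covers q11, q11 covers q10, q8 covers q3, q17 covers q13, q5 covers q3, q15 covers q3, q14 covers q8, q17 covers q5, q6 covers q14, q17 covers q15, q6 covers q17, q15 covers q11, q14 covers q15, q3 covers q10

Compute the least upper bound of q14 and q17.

Common upper bounds of {q14, q17}: q6.
The least among these is q6.

q6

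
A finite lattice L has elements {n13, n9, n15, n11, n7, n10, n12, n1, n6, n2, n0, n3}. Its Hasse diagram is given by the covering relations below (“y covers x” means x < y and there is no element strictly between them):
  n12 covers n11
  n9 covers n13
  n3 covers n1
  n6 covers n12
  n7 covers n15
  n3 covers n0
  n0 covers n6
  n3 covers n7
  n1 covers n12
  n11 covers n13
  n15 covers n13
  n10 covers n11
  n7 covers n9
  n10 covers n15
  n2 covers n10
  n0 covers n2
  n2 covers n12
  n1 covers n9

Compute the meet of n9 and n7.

n9

Common lower bounds of {n9, n7}: n13, n9.
The greatest among these is n9.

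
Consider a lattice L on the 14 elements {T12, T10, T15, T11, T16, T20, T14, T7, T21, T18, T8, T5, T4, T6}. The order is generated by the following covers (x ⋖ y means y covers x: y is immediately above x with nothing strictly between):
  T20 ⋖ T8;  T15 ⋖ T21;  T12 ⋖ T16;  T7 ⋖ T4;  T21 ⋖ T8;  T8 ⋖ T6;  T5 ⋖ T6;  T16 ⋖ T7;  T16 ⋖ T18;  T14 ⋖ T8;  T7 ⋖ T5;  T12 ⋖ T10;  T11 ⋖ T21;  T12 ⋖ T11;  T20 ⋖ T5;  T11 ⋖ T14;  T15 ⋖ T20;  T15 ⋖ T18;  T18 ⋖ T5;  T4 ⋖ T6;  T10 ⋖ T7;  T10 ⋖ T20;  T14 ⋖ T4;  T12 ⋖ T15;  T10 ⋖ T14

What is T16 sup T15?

Common upper bounds of {T16, T15}: T18, T5, T6.
The least among these is T18.

T18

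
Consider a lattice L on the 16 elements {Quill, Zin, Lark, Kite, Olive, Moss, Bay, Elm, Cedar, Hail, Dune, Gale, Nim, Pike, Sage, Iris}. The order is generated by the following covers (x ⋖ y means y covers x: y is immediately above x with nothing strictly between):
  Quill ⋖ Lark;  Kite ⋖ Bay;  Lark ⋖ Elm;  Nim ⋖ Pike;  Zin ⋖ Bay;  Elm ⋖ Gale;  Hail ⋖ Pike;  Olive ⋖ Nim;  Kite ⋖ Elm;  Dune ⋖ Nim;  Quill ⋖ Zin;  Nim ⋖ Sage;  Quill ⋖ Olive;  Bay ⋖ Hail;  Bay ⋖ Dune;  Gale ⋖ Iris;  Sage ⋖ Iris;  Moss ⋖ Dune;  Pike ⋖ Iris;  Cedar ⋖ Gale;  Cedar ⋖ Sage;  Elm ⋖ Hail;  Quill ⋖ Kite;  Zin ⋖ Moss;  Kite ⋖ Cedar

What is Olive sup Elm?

Common upper bounds of {Olive, Elm}: Iris, Pike.
The least among these is Pike.

Pike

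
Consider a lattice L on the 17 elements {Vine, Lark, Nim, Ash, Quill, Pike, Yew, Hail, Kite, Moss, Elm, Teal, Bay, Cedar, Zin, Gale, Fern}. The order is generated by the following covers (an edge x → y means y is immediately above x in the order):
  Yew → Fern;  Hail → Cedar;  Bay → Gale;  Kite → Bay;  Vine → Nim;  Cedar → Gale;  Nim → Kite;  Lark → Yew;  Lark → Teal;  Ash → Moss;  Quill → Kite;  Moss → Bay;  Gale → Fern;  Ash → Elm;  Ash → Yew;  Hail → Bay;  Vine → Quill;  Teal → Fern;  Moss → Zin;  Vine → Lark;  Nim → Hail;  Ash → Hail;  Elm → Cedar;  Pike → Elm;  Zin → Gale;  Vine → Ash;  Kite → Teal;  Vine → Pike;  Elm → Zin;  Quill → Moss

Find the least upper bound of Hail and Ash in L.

Hail

Common upper bounds of {Hail, Ash}: Bay, Cedar, Fern, Gale, Hail.
The least among these is Hail.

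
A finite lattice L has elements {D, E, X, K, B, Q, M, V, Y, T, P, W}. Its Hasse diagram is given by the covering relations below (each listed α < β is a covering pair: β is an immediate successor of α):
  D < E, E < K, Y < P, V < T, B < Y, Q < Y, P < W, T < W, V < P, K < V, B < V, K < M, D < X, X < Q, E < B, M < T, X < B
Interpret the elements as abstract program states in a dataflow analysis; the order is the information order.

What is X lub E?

B

Common upper bounds of {X, E}: B, P, T, V, W, Y.
The least among these is B.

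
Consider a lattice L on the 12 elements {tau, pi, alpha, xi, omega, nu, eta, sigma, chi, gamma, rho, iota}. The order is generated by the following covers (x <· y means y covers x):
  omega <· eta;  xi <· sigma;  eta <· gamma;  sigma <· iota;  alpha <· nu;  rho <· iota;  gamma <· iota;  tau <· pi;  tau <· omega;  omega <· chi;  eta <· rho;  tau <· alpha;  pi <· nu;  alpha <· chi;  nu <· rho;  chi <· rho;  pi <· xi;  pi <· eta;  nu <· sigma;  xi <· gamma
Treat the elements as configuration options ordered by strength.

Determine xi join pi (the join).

Common upper bounds of {xi, pi}: gamma, iota, sigma, xi.
The least among these is xi.

xi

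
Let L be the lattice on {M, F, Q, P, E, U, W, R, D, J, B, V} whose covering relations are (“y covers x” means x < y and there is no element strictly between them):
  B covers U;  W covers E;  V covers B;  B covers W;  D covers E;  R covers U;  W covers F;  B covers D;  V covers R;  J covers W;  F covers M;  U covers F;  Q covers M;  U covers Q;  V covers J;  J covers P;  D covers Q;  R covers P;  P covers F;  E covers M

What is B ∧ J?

Common lower bounds of {B, J}: E, F, M, W.
The greatest among these is W.

W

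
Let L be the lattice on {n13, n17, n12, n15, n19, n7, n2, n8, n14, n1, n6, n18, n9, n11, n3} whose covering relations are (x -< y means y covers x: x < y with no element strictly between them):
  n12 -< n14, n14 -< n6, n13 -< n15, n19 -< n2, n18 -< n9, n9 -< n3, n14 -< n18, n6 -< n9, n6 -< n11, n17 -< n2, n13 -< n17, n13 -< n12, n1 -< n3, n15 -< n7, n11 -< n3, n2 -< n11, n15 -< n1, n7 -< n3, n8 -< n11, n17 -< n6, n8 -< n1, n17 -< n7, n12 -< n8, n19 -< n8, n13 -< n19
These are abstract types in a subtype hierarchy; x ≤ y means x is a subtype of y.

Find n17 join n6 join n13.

n6

Common upper bounds of {n17, n6, n13}: n11, n3, n6, n9.
The least among these is n6.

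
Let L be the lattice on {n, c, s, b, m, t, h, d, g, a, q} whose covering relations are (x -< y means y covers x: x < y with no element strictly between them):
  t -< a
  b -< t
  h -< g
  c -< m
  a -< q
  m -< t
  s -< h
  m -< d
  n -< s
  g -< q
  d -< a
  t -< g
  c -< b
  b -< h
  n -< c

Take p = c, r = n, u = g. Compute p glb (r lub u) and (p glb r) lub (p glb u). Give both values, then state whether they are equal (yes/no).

c; c; yes

r lub u = g, so p glb (r lub u) = c glb g = c.
p glb r = n and p glb u = c, so (p glb r) lub (p glb u) = n lub c = c.
Equal: yes.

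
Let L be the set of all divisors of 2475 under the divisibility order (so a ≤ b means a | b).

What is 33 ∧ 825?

33

In the divisibility order, the meet is the greatest common divisor: gcd(33, 825) = 33.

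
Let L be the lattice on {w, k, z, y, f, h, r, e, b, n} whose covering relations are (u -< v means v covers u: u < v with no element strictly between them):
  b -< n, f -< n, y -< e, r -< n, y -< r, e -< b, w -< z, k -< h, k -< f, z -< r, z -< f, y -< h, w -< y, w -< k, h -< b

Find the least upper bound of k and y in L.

Common upper bounds of {k, y}: b, h, n.
The least among these is h.

h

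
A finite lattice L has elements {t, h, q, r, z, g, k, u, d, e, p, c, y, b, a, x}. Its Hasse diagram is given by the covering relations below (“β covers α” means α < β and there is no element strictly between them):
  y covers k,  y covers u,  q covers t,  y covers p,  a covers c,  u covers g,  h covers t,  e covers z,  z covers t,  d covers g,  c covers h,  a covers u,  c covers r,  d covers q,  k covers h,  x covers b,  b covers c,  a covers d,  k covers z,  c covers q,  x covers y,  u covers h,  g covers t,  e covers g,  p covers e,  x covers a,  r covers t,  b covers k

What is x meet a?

a

Common lower bounds of {x, a}: a, c, d, g, h, q, r, t, u.
The greatest among these is a.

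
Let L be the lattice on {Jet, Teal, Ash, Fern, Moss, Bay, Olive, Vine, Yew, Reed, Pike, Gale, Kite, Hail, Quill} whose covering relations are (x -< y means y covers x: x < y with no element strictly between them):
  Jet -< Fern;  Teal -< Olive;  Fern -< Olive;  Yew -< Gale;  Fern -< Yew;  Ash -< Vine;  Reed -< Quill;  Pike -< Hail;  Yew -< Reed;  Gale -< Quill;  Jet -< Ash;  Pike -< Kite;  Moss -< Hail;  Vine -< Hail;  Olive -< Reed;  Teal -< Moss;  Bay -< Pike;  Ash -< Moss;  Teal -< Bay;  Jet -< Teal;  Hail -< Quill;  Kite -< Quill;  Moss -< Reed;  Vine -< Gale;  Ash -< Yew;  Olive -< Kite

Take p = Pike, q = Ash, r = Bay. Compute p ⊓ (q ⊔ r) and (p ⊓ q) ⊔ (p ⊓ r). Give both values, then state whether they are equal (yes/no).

Pike; Bay; no

q ⊔ r = Hail, so p ⊓ (q ⊔ r) = Pike ⊓ Hail = Pike.
p ⊓ q = Jet and p ⊓ r = Bay, so (p ⊓ q) ⊔ (p ⊓ r) = Jet ⊔ Bay = Bay.
Equal: no.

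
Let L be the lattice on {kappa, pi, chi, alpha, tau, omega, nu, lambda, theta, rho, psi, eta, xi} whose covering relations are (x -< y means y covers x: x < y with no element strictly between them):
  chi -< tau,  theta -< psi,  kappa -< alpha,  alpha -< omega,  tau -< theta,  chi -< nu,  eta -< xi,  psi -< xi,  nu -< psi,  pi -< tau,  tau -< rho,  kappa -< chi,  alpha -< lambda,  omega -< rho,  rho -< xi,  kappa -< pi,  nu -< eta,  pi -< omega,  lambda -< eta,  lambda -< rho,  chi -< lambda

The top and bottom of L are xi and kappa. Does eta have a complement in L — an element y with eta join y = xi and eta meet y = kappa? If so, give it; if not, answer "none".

Need y with eta ∨ y = xi and eta ∧ y = kappa.
Checking each element gives: pi.

pi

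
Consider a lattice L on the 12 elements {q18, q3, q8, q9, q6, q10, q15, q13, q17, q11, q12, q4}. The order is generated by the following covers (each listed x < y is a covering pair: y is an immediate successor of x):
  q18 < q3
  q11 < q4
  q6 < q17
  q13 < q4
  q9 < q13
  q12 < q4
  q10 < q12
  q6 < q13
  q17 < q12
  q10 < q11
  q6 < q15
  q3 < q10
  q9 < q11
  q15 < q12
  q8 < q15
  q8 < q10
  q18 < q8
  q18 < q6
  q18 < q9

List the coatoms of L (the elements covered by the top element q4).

q11, q12, q13

The coatoms are exactly the elements covered by q4: q11, q12, q13.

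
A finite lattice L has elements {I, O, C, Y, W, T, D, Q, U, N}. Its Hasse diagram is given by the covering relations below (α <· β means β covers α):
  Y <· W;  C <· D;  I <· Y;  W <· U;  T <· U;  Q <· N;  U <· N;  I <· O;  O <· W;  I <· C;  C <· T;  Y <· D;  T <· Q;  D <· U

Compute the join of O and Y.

W

Common upper bounds of {O, Y}: N, U, W.
The least among these is W.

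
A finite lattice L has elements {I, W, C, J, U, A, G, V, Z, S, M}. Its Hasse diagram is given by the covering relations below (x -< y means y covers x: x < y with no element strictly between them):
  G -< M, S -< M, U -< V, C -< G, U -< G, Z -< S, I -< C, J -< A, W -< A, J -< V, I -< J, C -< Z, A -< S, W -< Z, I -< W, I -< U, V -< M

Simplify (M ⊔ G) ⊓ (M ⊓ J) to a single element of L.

J

M ∨ G = M
M ∧ J = J
M ∧ J = J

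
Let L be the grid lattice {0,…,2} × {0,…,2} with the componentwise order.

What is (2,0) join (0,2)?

Common upper bounds of {(2,0), (0,2)}: (2,2).
The least among these is (2,2).

(2,2)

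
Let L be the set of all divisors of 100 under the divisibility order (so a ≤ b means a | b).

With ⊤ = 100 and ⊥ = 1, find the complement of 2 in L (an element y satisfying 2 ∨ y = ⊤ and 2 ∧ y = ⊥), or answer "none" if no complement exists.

none

For every candidate y, either 2 ∨ y ≠ 100 or 2 ∧ y ≠ 1; no complement exists.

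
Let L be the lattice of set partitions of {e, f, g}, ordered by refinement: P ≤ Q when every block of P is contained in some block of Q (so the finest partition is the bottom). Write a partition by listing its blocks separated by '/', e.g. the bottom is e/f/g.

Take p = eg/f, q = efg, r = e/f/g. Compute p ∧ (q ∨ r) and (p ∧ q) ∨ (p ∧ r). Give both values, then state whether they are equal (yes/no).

eg/f; eg/f; yes

q ∨ r = efg, so p ∧ (q ∨ r) = eg/f ∧ efg = eg/f.
p ∧ q = eg/f and p ∧ r = e/f/g, so (p ∧ q) ∨ (p ∧ r) = eg/f ∨ e/f/g = eg/f.
Equal: yes.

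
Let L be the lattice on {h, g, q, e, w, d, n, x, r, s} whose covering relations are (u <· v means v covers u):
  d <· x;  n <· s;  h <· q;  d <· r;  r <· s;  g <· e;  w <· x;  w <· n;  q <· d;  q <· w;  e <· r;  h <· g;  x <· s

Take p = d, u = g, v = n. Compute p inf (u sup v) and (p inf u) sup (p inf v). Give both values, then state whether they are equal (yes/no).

u sup v = s, so p inf (u sup v) = d inf s = d.
p inf u = h and p inf v = q, so (p inf u) sup (p inf v) = h sup q = q.
Equal: no.

d; q; no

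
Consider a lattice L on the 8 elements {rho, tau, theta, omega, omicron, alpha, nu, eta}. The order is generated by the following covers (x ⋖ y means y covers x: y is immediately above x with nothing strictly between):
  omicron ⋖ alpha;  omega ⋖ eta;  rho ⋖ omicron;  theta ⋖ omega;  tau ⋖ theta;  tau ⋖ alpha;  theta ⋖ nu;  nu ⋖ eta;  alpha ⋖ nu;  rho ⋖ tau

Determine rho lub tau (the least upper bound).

Common upper bounds of {rho, tau}: alpha, eta, nu, omega, tau, theta.
The least among these is tau.

tau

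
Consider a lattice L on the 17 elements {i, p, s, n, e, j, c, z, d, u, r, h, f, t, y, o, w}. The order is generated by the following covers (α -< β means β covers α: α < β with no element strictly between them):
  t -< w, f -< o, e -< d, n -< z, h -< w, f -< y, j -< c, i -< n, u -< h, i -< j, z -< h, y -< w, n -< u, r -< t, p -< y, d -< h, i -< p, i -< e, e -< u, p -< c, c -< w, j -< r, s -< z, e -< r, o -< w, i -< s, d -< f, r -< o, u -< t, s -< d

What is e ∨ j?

Common upper bounds of {e, j}: o, r, t, w.
The least among these is r.

r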